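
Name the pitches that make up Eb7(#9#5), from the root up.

Eb7(#9#5): dominant seventh sharp nine sharp five on Eb.
- root: Eb
- major 3rd: G
- augmented 5th: B
- minor 7th: Db
- augmented 9th: F#

Eb  G  B  Db  F#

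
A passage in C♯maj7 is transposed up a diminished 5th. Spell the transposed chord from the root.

G, B, D, F#

Transposed root: C# → G (diminished 5th up). So we spell G major seventh:
root → G
3rd (major 3rd) → B
5th (perfect 5th) → D
7th (major 7th) → F#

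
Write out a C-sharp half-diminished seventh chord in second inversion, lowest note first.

G, B, C-sharp, E

C-sharp half-diminished seventh = C-sharp–E–G–B; second inversion → fifth (G) lowest.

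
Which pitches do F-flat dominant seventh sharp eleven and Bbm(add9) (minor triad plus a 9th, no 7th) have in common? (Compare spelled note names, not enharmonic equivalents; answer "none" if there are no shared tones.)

F-flat dominant seventh sharp eleven = Fb, Ab, Cb, Ebb, Bb.
Bbm(add9) = Bb, Db, F, C.
Shared: Bb.

Bb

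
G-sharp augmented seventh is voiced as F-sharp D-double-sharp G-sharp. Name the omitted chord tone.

G-sharp augmented seventh = G-sharp, B-sharp, D-double-sharp, F-sharp. The voicing lacks the 3rd (major 3rd), B-sharp.

B-sharp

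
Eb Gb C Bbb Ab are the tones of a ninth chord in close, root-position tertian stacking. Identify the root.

Ab

Stacking in thirds gives Ab – C – Eb – Gb – Bbb, so Ab is the root — Ab dominant seventh flat nine.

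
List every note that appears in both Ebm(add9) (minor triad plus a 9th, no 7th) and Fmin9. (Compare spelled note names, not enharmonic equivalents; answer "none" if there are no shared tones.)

Eb F

Ebm(add9) = Eb, Gb, Bb, F.
Fmin9 = F, Ab, C, Eb, G.
Shared: Eb, F.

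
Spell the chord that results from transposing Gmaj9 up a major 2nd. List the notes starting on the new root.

A major 2nd up from G is A, so the new chord is A major ninth.
root → A
3rd (major 3rd) → C#
5th (perfect 5th) → E
7th (major 7th) → G#
9th (major 9th) → B

A  C#  E  G#  B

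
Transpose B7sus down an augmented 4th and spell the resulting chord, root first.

Transposed root: B → F (augmented 4th down). So we spell F dominant seventh suspended fourth:
root → F
4th (perfect 4th) → Bb
5th (perfect 5th) → C
7th (minor 7th) → Eb

F, Bb, C, Eb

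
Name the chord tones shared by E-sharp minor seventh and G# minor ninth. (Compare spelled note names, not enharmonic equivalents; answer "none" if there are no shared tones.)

E-sharp minor seventh: E-sharp G-sharp B-sharp D-sharp
G# minor ninth: G-sharp B D-sharp F-sharp A-sharp
Common to both → G-sharp, D-sharp.

G-sharp – D-sharp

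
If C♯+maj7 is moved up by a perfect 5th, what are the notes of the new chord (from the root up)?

G♯, B♯, D𝄪, F𝄪

C♯ up a perfect 5th → G♯. New chord: G♯ augmented major seventh.
G♯ — root
B♯ — major 3rd
D𝄪 — augmented 5th
F𝄪 — major 7th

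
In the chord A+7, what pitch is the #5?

E♯

Root of A+7 = A. The 5th is an augmented 5th: A up an augmented 5th → E♯.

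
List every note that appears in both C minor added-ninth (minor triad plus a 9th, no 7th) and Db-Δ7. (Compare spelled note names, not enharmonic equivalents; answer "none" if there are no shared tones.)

C

C minor added-ninth: C Eb G D
Db-Δ7: Db Fb Ab C
Common to both → C.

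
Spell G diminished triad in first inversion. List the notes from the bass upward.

B♭  D♭  G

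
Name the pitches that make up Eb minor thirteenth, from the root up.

Eb, Gb, Bb, Db, F, Ab, C

Eb minor thirteenth is a minor thirteenth built on Eb.
Eb — root
Gb — minor 3rd
Bb — perfect 5th
Db — minor 7th
F — major 9th
Ab — perfect 11th
C — major 13th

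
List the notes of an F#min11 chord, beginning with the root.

F#  A  C#  E  G#  B

F#min11: minor eleventh on F#.
- root: F#
- minor 3rd: A
- perfect 5th: C#
- minor 7th: E
- major 9th: G#
- perfect 11th: B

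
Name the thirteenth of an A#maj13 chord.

A#maj13 is built on A♯; its 13th is a major 13th above the root.
A sixth above A uses the letter F, and the major 13th above A♯ is F𝄪.

F𝄪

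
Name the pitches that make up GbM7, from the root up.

GbM7: major seventh on G♭.
root → G♭
3rd (major 3rd) → B♭
5th (perfect 5th) → D♭
7th (major 7th) → F

G♭, B♭, D♭, F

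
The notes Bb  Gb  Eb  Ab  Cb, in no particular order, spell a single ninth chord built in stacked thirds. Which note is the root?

Arranged so that each adjacent pair is a third by letter name: Ab – Cb – Eb – Gb – Bb.
The bottom of that stack, Ab, is the root (this is Ab minor ninth).

Ab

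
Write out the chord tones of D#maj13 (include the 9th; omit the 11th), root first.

D#, F##, A#, C##, E#, B#

D#maj13: major thirteenth on D#.
- root: D#
- major 3rd: F##
- perfect 5th: A#
- major 7th: C##
- major 9th: E#
- major 13th: B#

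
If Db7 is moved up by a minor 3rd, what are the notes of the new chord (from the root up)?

Fb Ab Cb Ebb

A minor 3rd up from Db is Fb, so the new chord is Fb dominant seventh.
root → Fb
3rd (major 3rd) → Ab
5th (perfect 5th) → Cb
7th (minor 7th) → Ebb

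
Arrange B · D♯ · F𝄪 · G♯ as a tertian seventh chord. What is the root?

G♯

Stacking in thirds gives G♯ – B – D♯ – F𝄪, so G♯ is the root — G♯ minor-major seventh.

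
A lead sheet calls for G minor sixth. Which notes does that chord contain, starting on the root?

G minor sixth: minor sixth on G.
root → G
3rd (minor 3rd) → Bb
5th (perfect 5th) → D
6th (major 6th) → E

G Bb D E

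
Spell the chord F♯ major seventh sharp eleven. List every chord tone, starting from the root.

F♯  A♯  C♯  E♯  B♯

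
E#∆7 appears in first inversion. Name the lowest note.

E#∆7 in root position is E#–G##–B#–D##.
First inversion places the third in the bass, which is G##.

G##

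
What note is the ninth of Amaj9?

B

Amaj9 is built on A; its 9th is a major 9th above the root.
A second above A uses the letter B, and the major 9th above A is B.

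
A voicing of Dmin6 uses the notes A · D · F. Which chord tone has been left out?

The full Dmin6 chord is D, F, A, B.
Comparing with the voicing, the major 6th (6th) — B — is absent.

B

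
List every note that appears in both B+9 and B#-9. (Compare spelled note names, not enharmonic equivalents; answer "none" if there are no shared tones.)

D♯, F𝄪

B+9: B D♯ F𝄪 A C♯
B#-9: B♯ D♯ F𝄪 A♯ C𝄪
Common to both → D♯, F𝄪.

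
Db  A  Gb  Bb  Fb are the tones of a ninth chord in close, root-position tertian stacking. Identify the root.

Arranged so that each adjacent pair is a third by letter name: Gb – Bb – Db – Fb – A.
The bottom of that stack, Gb, is the root (this is Gb dominant seventh sharp nine).

Gb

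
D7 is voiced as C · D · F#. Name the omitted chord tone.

A

The full D7 chord is D, F#, A, C.
Comparing with the voicing, the perfect 5th (5th) — A — is absent.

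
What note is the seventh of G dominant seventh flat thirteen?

F

Root of G dominant seventh flat thirteen = G. The 7th is a minor 7th: G up a minor 7th → F.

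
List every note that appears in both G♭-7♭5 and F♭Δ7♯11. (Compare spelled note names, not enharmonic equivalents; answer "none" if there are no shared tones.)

Fb

G♭-7♭5: Gb Bbb Dbb Fb
F♭Δ7♯11: Fb Ab Cb Eb Bb
Common to both → Fb.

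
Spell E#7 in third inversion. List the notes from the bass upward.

D#, E#, G##, B#

E#7 = E#–G##–B#–D#; third inversion → seventh (D#) lowest.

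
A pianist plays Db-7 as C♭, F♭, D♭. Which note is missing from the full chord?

A♭

Db-7 = D♭, F♭, A♭, C♭. The voicing lacks the 5th (perfect 5th), A♭.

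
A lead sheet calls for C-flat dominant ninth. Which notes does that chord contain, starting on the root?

Cb, Eb, Gb, Bbb, Db

C-flat dominant ninth: dominant ninth on Cb.
- root: Cb
- major 3rd: Eb
- perfect 5th: Gb
- minor 7th: Bbb
- major 9th: Db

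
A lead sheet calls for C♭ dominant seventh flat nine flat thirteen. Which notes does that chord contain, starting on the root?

C♭ dominant seventh flat nine flat thirteen: dominant seventh flat nine flat thirteen on C-flat.
C-flat — root
E-flat — major 3rd
G-flat — perfect 5th
B-double-flat — minor 7th
D-double-flat — minor 9th
A-double-flat — minor 13th

C-flat  E-flat  G-flat  B-double-flat  D-double-flat  A-double-flat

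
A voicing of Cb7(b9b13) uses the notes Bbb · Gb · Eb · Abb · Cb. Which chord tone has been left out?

Dbb

Cb7(b9b13) = Cb, Eb, Gb, Bbb, Dbb, Abb. The voicing lacks the 9th (minor 9th), Dbb.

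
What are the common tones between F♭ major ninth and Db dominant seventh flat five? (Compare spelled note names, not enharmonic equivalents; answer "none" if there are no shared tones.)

F♭ major ninth = F-flat, A-flat, C-flat, E-flat, G-flat.
Db dominant seventh flat five = D-flat, F, A-double-flat, C-flat.
Shared: C-flat.

C-flat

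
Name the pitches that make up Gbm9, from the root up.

Gbm9: minor ninth on G♭.
Root: G♭
Minor 3rd (3rd): B𝄫
Perfect 5th (5th): D♭
Minor 7th (7th): F♭
Major 9th (9th): A♭

G♭ – B𝄫 – D♭ – F♭ – A♭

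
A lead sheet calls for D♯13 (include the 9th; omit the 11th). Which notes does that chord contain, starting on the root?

Root D#, quality dominant thirteenth:
D# — root
F## — major 3rd
A# — perfect 5th
C# — minor 7th
E# — major 9th
B# — major 13th

D# F## A# C# E# B#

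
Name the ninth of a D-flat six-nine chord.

Root of D-flat six-nine = D-flat. The 9th is a major 9th: D-flat up a major 9th → E-flat.

E-flat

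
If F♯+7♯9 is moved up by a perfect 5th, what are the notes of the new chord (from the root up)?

Transposed root: F# → C# (perfect 5th up). So we spell C# dominant seventh sharp nine sharp five:
C# — root
E# — major 3rd
G## — augmented 5th
B — minor 7th
D## — augmented 9th

C#  E#  G##  B  D##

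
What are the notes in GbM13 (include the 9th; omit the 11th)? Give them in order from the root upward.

GbM13 is a major thirteenth built on Gb.
Gb — root
Bb — major 3rd
Db — perfect 5th
F — major 7th
Ab — major 9th
Eb — major 13th

Gb Bb Db F Ab Eb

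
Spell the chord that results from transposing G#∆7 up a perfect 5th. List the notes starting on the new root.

D#, F##, A#, C##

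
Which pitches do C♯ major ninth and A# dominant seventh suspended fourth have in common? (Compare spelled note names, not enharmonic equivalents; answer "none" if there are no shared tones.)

E-sharp G-sharp D-sharp

C♯ major ninth = C-sharp, E-sharp, G-sharp, B-sharp, D-sharp.
A# dominant seventh suspended fourth = A-sharp, D-sharp, E-sharp, G-sharp.
Shared: E-sharp, G-sharp, D-sharp.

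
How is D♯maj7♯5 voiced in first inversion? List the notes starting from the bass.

D♯maj7♯5 = D#–F##–A##–C##; first inversion → third (F##) lowest.

F##, A##, C##, D#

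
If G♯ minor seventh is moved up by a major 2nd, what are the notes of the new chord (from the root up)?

Transposed root: G# → A# (major 2nd up). So we spell A# minor seventh:
A# — root
C# — minor 3rd
E# — perfect 5th
G# — minor 7th

A#, C#, E#, G#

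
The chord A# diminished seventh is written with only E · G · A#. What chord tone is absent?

C#

A# diminished seventh = A#, C#, E, G. The voicing lacks the 3rd (minor 3rd), C#.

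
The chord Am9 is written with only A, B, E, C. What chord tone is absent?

The full Am9 chord is A, C, E, G, B.
Comparing with the voicing, the minor 7th (7th) — G — is absent.

G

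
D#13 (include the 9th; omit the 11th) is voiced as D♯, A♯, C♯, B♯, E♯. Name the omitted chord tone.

F𝄪

D#13 = D♯, F𝄪, A♯, C♯, E♯, B♯. The voicing lacks the 3rd (major 3rd), F𝄪.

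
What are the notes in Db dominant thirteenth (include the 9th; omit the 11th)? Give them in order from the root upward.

Root D-flat, quality dominant thirteenth:
- root: D-flat
- major 3rd: F
- perfect 5th: A-flat
- minor 7th: C-flat
- major 9th: E-flat
- major 13th: B-flat

D-flat, F, A-flat, C-flat, E-flat, B-flat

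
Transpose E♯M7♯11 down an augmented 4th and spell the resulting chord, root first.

B  D#  F#  A#  E#

Transposed root: E# → B (augmented 4th down). So we spell B major seventh sharp eleven:
- root: B
- major 3rd: D#
- perfect 5th: F#
- major 7th: A#
- augmented 11th: E#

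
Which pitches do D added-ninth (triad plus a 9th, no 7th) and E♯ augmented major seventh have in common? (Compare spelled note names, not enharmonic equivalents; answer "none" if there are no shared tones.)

D added-ninth: D F-sharp A E
E♯ augmented major seventh: E-sharp G-double-sharp B-double-sharp D-double-sharp
Common to both → none.

none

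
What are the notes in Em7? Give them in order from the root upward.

E, G, B, D

Em7 is a minor seventh built on E.
- root: E
- minor 3rd: G
- perfect 5th: B
- minor 7th: D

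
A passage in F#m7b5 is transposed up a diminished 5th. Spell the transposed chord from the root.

C, Eb, Gb, Bb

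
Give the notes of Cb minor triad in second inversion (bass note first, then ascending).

G-flat C-flat E-double-flat

In root position, Cb minor triad is C-flat–E-double-flat–G-flat.
Second inversion puts the fifth (G-flat) in the bass.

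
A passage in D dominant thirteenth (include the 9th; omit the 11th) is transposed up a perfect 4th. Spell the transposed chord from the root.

G, B, D, F, A, E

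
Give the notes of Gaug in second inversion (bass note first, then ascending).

D#  G  B

Gaug = G–B–D#; second inversion → fifth (D#) lowest.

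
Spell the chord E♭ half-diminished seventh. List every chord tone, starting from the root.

E-flat G-flat B-double-flat D-flat

E♭ half-diminished seventh is a half-diminished seventh built on E-flat.
Root: E-flat
Minor 3rd (3rd): G-flat
Diminished 5th (5th): B-double-flat
Minor 7th (7th): D-flat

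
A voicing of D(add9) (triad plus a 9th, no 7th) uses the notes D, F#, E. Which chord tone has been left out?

D(add9) = D, F#, A, E. The voicing lacks the 5th (perfect 5th), A.

A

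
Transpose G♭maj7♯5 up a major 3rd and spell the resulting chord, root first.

Bb  D  F#  A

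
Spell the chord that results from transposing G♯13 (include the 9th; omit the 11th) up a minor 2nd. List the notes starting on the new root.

A, C♯, E, G, B, F♯

A minor 2nd up from G♯ is A, so the new chord is A dominant thirteenth.
- root: A
- major 3rd: C♯
- perfect 5th: E
- minor 7th: G
- major 9th: B
- major 13th: F♯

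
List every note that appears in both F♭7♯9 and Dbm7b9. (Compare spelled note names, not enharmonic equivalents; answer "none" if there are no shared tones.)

F♭7♯9: Fb Ab Cb Ebb G
Dbm7b9: Db Fb Ab Cb Ebb
Common to both → Fb, Ab, Cb, Ebb.

Fb, Ab, Cb, Ebb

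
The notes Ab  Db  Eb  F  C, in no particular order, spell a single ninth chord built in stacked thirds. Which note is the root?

Arranged so that each adjacent pair is a third by letter name: Db – F – Ab – C – Eb.
The bottom of that stack, Db, is the root (this is Db major ninth).

Db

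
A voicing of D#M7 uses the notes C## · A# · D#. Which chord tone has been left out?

D#M7 = D#, F##, A#, C##. The voicing lacks the 3rd (major 3rd), F##.

F##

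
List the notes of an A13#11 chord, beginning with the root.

A  C♯  E  G  B  D♯  F♯

A13#11: dominant thirteenth sharp eleven on A.
Root: A
Major 3rd (3rd): C♯
Perfect 5th (5th): E
Minor 7th (7th): G
Major 9th (9th): B
Augmented 11th (11th): D♯
Major 13th (13th): F♯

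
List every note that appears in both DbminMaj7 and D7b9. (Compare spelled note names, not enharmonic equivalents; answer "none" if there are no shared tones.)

C

DbminMaj7: Db Fb Ab C
D7b9: D F# A C Eb
Common to both → C.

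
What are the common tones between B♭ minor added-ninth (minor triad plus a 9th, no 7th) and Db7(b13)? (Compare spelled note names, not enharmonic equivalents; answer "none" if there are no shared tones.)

Db – F

B♭ minor added-ninth: Bb Db F C
Db7(b13): Db F Ab Cb Bbb
Common to both → Db, F.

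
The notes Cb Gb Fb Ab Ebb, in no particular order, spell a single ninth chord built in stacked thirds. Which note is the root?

Fb

Stacking in thirds gives Fb – Ab – Cb – Ebb – Gb, so Fb is the root — Fb dominant ninth.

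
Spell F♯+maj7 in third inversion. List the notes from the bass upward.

In root position, F♯+maj7 is F#–A#–C##–E#.
Third inversion puts the seventh (E#) in the bass.

E#, F#, A#, C##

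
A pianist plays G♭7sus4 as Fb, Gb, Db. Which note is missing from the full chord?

G♭7sus4 = Gb, Cb, Db, Fb. The voicing lacks the 4th (perfect 4th), Cb.

Cb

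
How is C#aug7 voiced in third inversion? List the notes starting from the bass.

B C# E# G##

In root position, C#aug7 is C#–E#–G##–B.
Third inversion puts the seventh (B) in the bass.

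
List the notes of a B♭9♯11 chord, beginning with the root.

Bb, D, F, Ab, C, E

B♭9♯11 is a dominant ninth sharp eleven built on Bb.
root → Bb
3rd (major 3rd) → D
5th (perfect 5th) → F
7th (minor 7th) → Ab
9th (major 9th) → C
11th (augmented 11th) → E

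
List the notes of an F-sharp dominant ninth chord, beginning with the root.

Root F-sharp, quality dominant ninth:
F-sharp — root
A-sharp — major 3rd
C-sharp — perfect 5th
E — minor 7th
G-sharp — major 9th

F-sharp, A-sharp, C-sharp, E, G-sharp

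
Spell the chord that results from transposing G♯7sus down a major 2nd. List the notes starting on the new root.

F♯ B C♯ E

A major 2nd down from G♯ is F♯, so the new chord is F♯ dominant seventh suspended fourth.
- root: F♯
- perfect 4th: B
- perfect 5th: C♯
- minor 7th: E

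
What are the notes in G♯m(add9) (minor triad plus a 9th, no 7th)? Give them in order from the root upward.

Root G♯, quality minor added-ninth:
Root: G♯
Minor 3rd (3rd): B
Perfect 5th (5th): D♯
Major 9th (9th): A♯

G♯  B  D♯  A♯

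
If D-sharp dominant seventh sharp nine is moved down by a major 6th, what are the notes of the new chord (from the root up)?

F-sharp  A-sharp  C-sharp  E  G-double-sharp

Transposed root: D-sharp → F-sharp (major 6th down). So we spell F-sharp dominant seventh sharp nine:
F-sharp — root
A-sharp — major 3rd
C-sharp — perfect 5th
E — minor 7th
G-double-sharp — augmented 9th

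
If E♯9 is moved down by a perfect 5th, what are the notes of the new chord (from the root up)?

A#  C##  E#  G#  B#

A perfect 5th down from E# is A#, so the new chord is A# dominant ninth.
Root: A#
Major 3rd (3rd): C##
Perfect 5th (5th): E#
Minor 7th (7th): G#
Major 9th (9th): B#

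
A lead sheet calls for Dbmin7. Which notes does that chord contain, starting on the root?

Root Db, quality minor seventh:
Db — root
Fb — minor 3rd
Ab — perfect 5th
Cb — minor 7th

Db  Fb  Ab  Cb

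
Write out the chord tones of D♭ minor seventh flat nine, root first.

Db, Fb, Ab, Cb, Ebb

Root Db, quality minor seventh flat nine:
Db — root
Fb — minor 3rd
Ab — perfect 5th
Cb — minor 7th
Ebb — minor 9th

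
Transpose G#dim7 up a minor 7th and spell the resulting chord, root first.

F♯ – A – C – E♭

A minor 7th up from G♯ is F♯, so the new chord is F♯ diminished seventh.
F♯ — root
A — minor 3rd
C — diminished 5th
E♭ — diminished 7th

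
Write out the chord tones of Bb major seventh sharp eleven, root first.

B-flat, D, F, A, E

Bb major seventh sharp eleven: major seventh sharp eleven on B-flat.
- root: B-flat
- major 3rd: D
- perfect 5th: F
- major 7th: A
- augmented 11th: E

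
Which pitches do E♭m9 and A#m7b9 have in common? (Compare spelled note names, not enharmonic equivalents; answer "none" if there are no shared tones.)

E♭m9: Eb Gb Bb Db F
A#m7b9: A# C# E# G# B
Common to both → none.

none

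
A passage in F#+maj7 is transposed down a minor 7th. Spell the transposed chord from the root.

G♯ B♯ D𝄪 F𝄪

Transposed root: F♯ → G♯ (minor 7th down). So we spell G♯ augmented major seventh:
- root: G♯
- major 3rd: B♯
- augmented 5th: D𝄪
- major 7th: F𝄪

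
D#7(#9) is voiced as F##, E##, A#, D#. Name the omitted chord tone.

C#

The full D#7(#9) chord is D#, F##, A#, C#, E##.
Comparing with the voicing, the minor 7th (7th) — C# — is absent.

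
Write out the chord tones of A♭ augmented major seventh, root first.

A♭, C, E, G

Root A♭, quality augmented major seventh:
root → A♭
3rd (major 3rd) → C
5th (augmented 5th) → E
7th (major 7th) → G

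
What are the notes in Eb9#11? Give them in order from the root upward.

Eb – G – Bb – Db – F – A

Eb9#11 is a dominant ninth sharp eleven built on Eb.
Eb — root
G — major 3rd
Bb — perfect 5th
Db — minor 7th
F — major 9th
A — augmented 11th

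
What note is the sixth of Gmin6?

Root of Gmin6 = G. The 6th is a major 6th: G up a major 6th → E.

E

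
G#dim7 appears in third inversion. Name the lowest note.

F

G#dim7 = G#–B–D–F. Third inversion → seventh in the bass = F.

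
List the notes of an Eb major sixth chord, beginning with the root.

E♭ G B♭ C

Eb major sixth is a major sixth built on E♭.
- root: E♭
- major 3rd: G
- perfect 5th: B♭
- major 6th: C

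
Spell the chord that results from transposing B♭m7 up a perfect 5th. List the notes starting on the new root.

Transposed root: Bb → F (perfect 5th up). So we spell F minor seventh:
- root: F
- minor 3rd: Ab
- perfect 5th: C
- minor 7th: Eb

F – Ab – C – Eb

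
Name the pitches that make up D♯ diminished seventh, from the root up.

D#, F#, A, C

D♯ diminished seventh: diminished seventh on D#.
Root: D#
Minor 3rd (3rd): F#
Diminished 5th (5th): A
Diminished 7th (7th): C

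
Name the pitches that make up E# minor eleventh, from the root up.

E-sharp, G-sharp, B-sharp, D-sharp, F-double-sharp, A-sharp

E# minor eleventh: minor eleventh on E-sharp.
E-sharp — root
G-sharp — minor 3rd
B-sharp — perfect 5th
D-sharp — minor 7th
F-double-sharp — major 9th
A-sharp — perfect 11th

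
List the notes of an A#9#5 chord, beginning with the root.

A#, C##, E##, G#, B#

A#9#5 is a dominant ninth sharp five built on A#.
Root: A#
Major 3rd (3rd): C##
Augmented 5th (5th): E##
Minor 7th (7th): G#
Major 9th (9th): B#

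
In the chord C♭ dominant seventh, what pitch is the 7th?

Bbb

Root of C♭ dominant seventh = Cb. The 7th is a minor 7th: Cb up a minor 7th → Bbb.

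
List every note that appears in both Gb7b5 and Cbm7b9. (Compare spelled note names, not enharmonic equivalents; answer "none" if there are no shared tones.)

Gb7b5: Gb Bb Dbb Fb
Cbm7b9: Cb Ebb Gb Bbb Dbb
Common to both → Gb, Dbb.

Gb, Dbb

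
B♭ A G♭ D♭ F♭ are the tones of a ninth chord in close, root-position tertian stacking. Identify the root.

Stacking in thirds gives G♭ – B♭ – D♭ – F♭ – A, so G♭ is the root — G♭ dominant seventh sharp nine.

G♭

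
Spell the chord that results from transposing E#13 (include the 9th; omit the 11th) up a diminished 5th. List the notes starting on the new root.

B  D♯  F♯  A  C♯  G♯

Transposed root: E♯ → B (diminished 5th up). So we spell B dominant thirteenth:
Root: B
Major 3rd (3rd): D♯
Perfect 5th (5th): F♯
Minor 7th (7th): A
Major 9th (9th): C♯
Major 13th (13th): G♯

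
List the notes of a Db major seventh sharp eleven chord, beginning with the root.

D-flat  F  A-flat  C  G

Db major seventh sharp eleven: major seventh sharp eleven on D-flat.
Root: D-flat
Major 3rd (3rd): F
Perfect 5th (5th): A-flat
Major 7th (7th): C
Augmented 11th (11th): G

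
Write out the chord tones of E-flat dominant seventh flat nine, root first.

E-flat dominant seventh flat nine is a dominant seventh flat nine built on E-flat.
Root: E-flat
Major 3rd (3rd): G
Perfect 5th (5th): B-flat
Minor 7th (7th): D-flat
Minor 9th (9th): F-flat

E-flat  G  B-flat  D-flat  F-flat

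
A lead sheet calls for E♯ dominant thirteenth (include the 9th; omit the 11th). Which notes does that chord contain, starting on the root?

E♯ dominant thirteenth is a dominant thirteenth built on E-sharp.
root → E-sharp
3rd (major 3rd) → G-double-sharp
5th (perfect 5th) → B-sharp
7th (minor 7th) → D-sharp
9th (major 9th) → F-double-sharp
13th (major 13th) → C-double-sharp

E-sharp – G-double-sharp – B-sharp – D-sharp – F-double-sharp – C-double-sharp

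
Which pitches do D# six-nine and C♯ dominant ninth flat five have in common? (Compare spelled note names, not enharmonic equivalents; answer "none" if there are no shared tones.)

D-sharp, E-sharp

D# six-nine = D-sharp, F-double-sharp, A-sharp, B-sharp, E-sharp.
C♯ dominant ninth flat five = C-sharp, E-sharp, G, B, D-sharp.
Shared: D-sharp, E-sharp.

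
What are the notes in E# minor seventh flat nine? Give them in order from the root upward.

E# – G# – B# – D# – F#

Root E#, quality minor seventh flat nine:
root → E#
3rd (minor 3rd) → G#
5th (perfect 5th) → B#
7th (minor 7th) → D#
9th (minor 9th) → F#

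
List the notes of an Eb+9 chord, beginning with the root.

Eb, G, B, Db, F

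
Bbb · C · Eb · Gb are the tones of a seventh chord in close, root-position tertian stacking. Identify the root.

Stacking in thirds gives C – Eb – Gb – Bbb, so C is the root — C diminished seventh.

C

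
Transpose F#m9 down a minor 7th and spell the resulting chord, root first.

F# down a minor 7th → G#. New chord: G# minor ninth.
Root: G#
Minor 3rd (3rd): B
Perfect 5th (5th): D#
Minor 7th (7th): F#
Major 9th (9th): A#

G# B D# F# A#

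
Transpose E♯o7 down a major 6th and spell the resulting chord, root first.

G♯, B, D, F

E♯ down a major 6th → G♯. New chord: G♯ diminished seventh.
root → G♯
3rd (minor 3rd) → B
5th (diminished 5th) → D
7th (diminished 7th) → F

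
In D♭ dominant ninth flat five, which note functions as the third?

D♭ dominant ninth flat five is built on D♭; its 3rd is a major 3rd above the root.
A third above D uses the letter F, and the major 3rd above D♭ is F.

F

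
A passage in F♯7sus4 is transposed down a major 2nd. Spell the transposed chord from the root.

E A B D

F# down a major 2nd → E. New chord: E dominant seventh suspended fourth.
- root: E
- perfect 4th: A
- perfect 5th: B
- minor 7th: D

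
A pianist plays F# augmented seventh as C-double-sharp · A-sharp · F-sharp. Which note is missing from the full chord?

F# augmented seventh = F-sharp, A-sharp, C-double-sharp, E. The voicing lacks the 7th (minor 7th), E.

E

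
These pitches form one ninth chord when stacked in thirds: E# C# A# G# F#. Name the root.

Arranged so that each adjacent pair is a third by letter name: F# – A# – C# – E# – G#.
The bottom of that stack, F#, is the root (this is F# major ninth).

F#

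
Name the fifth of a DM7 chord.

DM7 is built on D; its 5th is a perfect 5th above the root.
A fifth above D uses the letter A, and the perfect 5th above D is A.

A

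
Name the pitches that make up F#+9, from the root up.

F♯  A♯  C𝄪  E  G♯

Root F♯, quality dominant ninth sharp five:
F♯ — root
A♯ — major 3rd
C𝄪 — augmented 5th
E — minor 7th
G♯ — major 9th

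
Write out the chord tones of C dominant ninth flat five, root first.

C E G-flat B-flat D

C dominant ninth flat five: dominant ninth flat five on C.
C — root
E — major 3rd
G-flat — diminished 5th
B-flat — minor 7th
D — major 9th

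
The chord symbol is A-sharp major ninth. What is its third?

C-double-sharp

A-sharp major ninth is built on A-sharp; its 3rd is a major 3rd above the root.
A third above A uses the letter C, and the major 3rd above A-sharp is C-double-sharp.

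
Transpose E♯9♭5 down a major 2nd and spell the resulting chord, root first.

D#, F##, A, C#, E#

E# down a major 2nd → D#. New chord: D# dominant ninth flat five.
- root: D#
- major 3rd: F##
- diminished 5th: A
- minor 7th: C#
- major 9th: E#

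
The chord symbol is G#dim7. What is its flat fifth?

G#dim7 is built on G#; its 5th is a diminished 5th above the root.
A fifth above G uses the letter D, and the diminished 5th above G# is D.

D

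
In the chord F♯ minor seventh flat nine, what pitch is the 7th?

F♯ minor seventh flat nine is built on F-sharp; its 7th is a minor 7th above the root.
A seventh above F uses the letter E, and the minor 7th above F-sharp is E.

E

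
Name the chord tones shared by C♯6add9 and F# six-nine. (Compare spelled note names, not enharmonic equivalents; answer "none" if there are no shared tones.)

C♯6add9 = C#, E#, G#, A#, D#.
F# six-nine = F#, A#, C#, D#, G#.
Shared: C#, G#, A#, D#.

C#, G#, A#, D#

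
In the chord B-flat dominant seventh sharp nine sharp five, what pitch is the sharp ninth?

Root of B-flat dominant seventh sharp nine sharp five = Bb. The 9th is an augmented 9th: Bb up an augmented 9th → C#.

C#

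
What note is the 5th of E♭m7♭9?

Bb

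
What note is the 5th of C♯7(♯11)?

G#

Root of C♯7(♯11) = C#. The 5th is a perfect 5th: C# up a perfect 5th → G#.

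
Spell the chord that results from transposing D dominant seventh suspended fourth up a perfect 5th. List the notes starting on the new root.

A – D – E – G

Transposed root: D → A (perfect 5th up). So we spell A dominant seventh suspended fourth:
A — root
D — perfect 4th
E — perfect 5th
G — minor 7th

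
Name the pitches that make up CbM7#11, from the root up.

Cb, Eb, Gb, Bb, F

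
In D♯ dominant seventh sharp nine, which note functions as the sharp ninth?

Root of D♯ dominant seventh sharp nine = D-sharp. The 9th is an augmented 9th: D-sharp up an augmented 9th → E-double-sharp.

E-double-sharp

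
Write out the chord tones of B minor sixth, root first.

B – D – F-sharp – G-sharp

B minor sixth is a minor sixth built on B.
Root: B
Minor 3rd (3rd): D
Perfect 5th (5th): F-sharp
Major 6th (6th): G-sharp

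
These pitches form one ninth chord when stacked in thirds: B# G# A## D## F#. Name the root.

G#

Arranged so that each adjacent pair is a third by letter name: G# – B# – D## – F# – A##.
The bottom of that stack, G#, is the root (this is G# dominant seventh sharp nine sharp five).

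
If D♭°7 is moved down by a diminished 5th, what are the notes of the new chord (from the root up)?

G – Bb – Db – Fb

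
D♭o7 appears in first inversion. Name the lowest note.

Fb

D♭o7 in root position is Db–Fb–Abb–Cbb.
First inversion places the third in the bass, which is Fb.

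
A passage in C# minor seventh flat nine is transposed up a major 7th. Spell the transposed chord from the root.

B#, D#, F##, A#, C#

A major 7th up from C# is B#, so the new chord is B# minor seventh flat nine.
Root: B#
Minor 3rd (3rd): D#
Perfect 5th (5th): F##
Minor 7th (7th): A#
Minor 9th (9th): C#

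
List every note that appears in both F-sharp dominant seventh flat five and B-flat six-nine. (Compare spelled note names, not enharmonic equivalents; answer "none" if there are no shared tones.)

C

F-sharp dominant seventh flat five: F-sharp A-sharp C E
B-flat six-nine: B-flat D F G C
Common to both → C.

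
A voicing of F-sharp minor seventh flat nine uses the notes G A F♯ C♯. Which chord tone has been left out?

E

The full F-sharp minor seventh flat nine chord is F♯, A, C♯, E, G.
Comparing with the voicing, the minor 7th (7th) — E — is absent.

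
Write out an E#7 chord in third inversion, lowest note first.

In root position, E#7 is E#–G##–B#–D#.
Third inversion puts the seventh (D#) in the bass.

D#  E#  G##  B#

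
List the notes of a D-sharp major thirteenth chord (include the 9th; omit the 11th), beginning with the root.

D# – F## – A# – C## – E# – B#

D-sharp major thirteenth is a major thirteenth built on D#.
Root: D#
Major 3rd (3rd): F##
Perfect 5th (5th): A#
Major 7th (7th): C##
Major 9th (9th): E#
Major 13th (13th): B#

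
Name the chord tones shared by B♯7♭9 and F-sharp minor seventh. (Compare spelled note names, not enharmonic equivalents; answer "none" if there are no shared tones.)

B♯7♭9: B♯ D𝄪 F𝄪 A♯ C♯
F-sharp minor seventh: F♯ A C♯ E
Common to both → C♯.

C♯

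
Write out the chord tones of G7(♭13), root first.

G, B, D, F, Eb

G7(♭13) is a dominant seventh flat thirteen built on G.
Root: G
Major 3rd (3rd): B
Perfect 5th (5th): D
Minor 7th (7th): F
Minor 13th (13th): Eb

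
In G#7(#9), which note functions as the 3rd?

B#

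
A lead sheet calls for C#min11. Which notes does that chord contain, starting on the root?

Root C#, quality minor eleventh:
Root: C#
Minor 3rd (3rd): E
Perfect 5th (5th): G#
Minor 7th (7th): B
Major 9th (9th): D#
Perfect 11th (11th): F#

C#  E  G#  B  D#  F#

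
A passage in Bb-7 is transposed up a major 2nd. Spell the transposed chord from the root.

C, E♭, G, B♭

A major 2nd up from B♭ is C, so the new chord is C minor seventh.
root → C
3rd (minor 3rd) → E♭
5th (perfect 5th) → G
7th (minor 7th) → B♭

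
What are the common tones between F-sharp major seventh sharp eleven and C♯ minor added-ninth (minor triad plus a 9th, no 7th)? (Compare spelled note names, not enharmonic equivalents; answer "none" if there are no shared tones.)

F-sharp major seventh sharp eleven: F# A# C# E# B#
C♯ minor added-ninth: C# E G# D#
Common to both → C#.

C#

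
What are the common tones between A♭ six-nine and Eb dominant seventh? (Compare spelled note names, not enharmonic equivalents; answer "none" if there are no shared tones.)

E-flat, B-flat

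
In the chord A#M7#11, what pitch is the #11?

D##

A#M7#11 is built on A#; its 11th is an augmented 11th above the root.
A fourth above A uses the letter D, and the augmented 11th above A# is D##.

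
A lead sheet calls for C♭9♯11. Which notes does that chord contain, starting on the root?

C♭9♯11 is a dominant ninth sharp eleven built on Cb.
Cb — root
Eb — major 3rd
Gb — perfect 5th
Bbb — minor 7th
Db — major 9th
F — augmented 11th

Cb, Eb, Gb, Bbb, Db, F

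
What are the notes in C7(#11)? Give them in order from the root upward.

C, E, G, B♭, F♯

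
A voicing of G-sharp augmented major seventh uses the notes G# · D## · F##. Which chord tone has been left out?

B#

G-sharp augmented major seventh = G#, B#, D##, F##. The voicing lacks the 3rd (major 3rd), B#.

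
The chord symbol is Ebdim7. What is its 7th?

Dbb

Root of Ebdim7 = Eb. The 7th is a diminished 7th: Eb up a diminished 7th → Dbb.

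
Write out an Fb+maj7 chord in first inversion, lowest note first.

In root position, Fb+maj7 is Fb–Ab–C–Eb.
First inversion puts the third (Ab) in the bass.

Ab C Eb Fb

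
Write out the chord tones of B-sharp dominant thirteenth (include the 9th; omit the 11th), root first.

B-sharp dominant thirteenth: dominant thirteenth on B♯.
- root: B♯
- major 3rd: D𝄪
- perfect 5th: F𝄪
- minor 7th: A♯
- major 9th: C𝄪
- major 13th: G𝄪

B♯ D𝄪 F𝄪 A♯ C𝄪 G𝄪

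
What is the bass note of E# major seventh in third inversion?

E# major seventh = E♯–G𝄪–B♯–D𝄪. Third inversion → seventh in the bass = D𝄪.

D𝄪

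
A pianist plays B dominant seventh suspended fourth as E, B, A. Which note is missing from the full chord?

The full B dominant seventh suspended fourth chord is B, E, F-sharp, A.
Comparing with the voicing, the perfect 5th (5th) — F-sharp — is absent.

F-sharp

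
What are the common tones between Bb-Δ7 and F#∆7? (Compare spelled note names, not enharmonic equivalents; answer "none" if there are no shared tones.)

none

Bb-Δ7 = Bb, Db, F, A.
F#∆7 = F#, A#, C#, E#.
Shared: none.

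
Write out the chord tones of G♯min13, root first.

G♯min13 is a minor thirteenth built on G#.
G# — root
B — minor 3rd
D# — perfect 5th
F# — minor 7th
A# — major 9th
C# — perfect 11th
E# — major 13th

G# – B – D# – F# – A# – C# – E#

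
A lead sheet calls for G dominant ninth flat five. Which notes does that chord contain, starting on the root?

G, B, D-flat, F, A

Root G, quality dominant ninth flat five:
G — root
B — major 3rd
D-flat — diminished 5th
F — minor 7th
A — major 9th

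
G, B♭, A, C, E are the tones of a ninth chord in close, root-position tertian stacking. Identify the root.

A

Arranged so that each adjacent pair is a third by letter name: A – C – E – G – B♭.
The bottom of that stack, A, is the root (this is A minor seventh flat nine).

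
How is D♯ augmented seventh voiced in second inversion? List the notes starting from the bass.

A## C# D# F##

In root position, D♯ augmented seventh is D#–F##–A##–C#.
Second inversion puts the fifth (A##) in the bass.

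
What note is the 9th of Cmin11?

D

Root of Cmin11 = C. The 9th is a major 9th: C up a major 9th → D.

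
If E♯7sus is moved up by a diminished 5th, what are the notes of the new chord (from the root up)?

B E F# A

A diminished 5th up from E# is B, so the new chord is B dominant seventh suspended fourth.
root → B
4th (perfect 4th) → E
5th (perfect 5th) → F#
7th (minor 7th) → A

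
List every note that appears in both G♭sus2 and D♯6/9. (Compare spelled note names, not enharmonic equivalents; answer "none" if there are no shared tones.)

none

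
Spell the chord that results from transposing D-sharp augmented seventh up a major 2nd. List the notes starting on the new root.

E-sharp  G-double-sharp  B-double-sharp  D-sharp

Transposed root: D-sharp → E-sharp (major 2nd up). So we spell E-sharp augmented seventh:
Root: E-sharp
Major 3rd (3rd): G-double-sharp
Augmented 5th (5th): B-double-sharp
Minor 7th (7th): D-sharp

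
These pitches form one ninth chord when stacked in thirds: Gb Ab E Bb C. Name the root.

Ab

Stacking in thirds gives Ab – C – E – Gb – Bb, so Ab is the root — Ab dominant ninth sharp five.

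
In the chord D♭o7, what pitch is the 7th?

Root of D♭o7 = Db. The 7th is a diminished 7th: Db up a diminished 7th → Cbb.

Cbb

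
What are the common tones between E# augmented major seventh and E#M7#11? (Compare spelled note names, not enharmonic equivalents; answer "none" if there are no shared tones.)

E# augmented major seventh = E♯, G𝄪, B𝄪, D𝄪.
E#M7#11 = E♯, G𝄪, B♯, D𝄪, A𝄪.
Shared: E♯, G𝄪, D𝄪.

E♯ G𝄪 D𝄪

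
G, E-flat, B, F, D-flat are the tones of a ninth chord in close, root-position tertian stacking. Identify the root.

E-flat

Stacking in thirds gives E-flat – G – B – D-flat – F, so E-flat is the root — E-flat dominant ninth sharp five.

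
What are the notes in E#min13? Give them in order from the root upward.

E#min13 is a minor thirteenth built on E#.
root → E#
3rd (minor 3rd) → G#
5th (perfect 5th) → B#
7th (minor 7th) → D#
9th (major 9th) → F##
11th (perfect 11th) → A#
13th (major 13th) → C##

E#, G#, B#, D#, F##, A#, C##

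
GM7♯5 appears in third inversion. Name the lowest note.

F♯

GM7♯5 = G–B–D♯–F♯. Third inversion → seventh in the bass = F♯.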